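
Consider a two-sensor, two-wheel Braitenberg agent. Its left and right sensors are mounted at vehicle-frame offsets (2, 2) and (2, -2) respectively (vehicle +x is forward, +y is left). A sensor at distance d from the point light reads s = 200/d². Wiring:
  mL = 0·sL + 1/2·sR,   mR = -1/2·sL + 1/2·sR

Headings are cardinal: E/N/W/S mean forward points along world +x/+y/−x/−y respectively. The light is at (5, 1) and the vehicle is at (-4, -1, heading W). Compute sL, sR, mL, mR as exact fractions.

left sensor world pos  = (-6, -3); dL² = 137
right sensor world pos = (-6, 1); dR² = 121
sL = 200/137 = 200/137
sR = 200/121 = 200/121
mL = 0·sL + 1/2·sR = 100/121
mR = -1/2·sL + 1/2·sR = 1600/16577

200/137 200/121 100/121 1600/16577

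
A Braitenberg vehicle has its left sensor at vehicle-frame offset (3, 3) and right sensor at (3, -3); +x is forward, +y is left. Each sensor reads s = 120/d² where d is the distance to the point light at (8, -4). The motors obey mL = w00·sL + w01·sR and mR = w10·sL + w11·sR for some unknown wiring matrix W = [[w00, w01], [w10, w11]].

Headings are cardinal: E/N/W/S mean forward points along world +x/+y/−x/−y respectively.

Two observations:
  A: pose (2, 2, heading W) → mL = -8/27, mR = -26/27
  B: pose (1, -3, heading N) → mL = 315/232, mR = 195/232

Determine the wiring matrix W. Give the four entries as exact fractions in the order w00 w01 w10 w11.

-1/2 1/2 -1 1/2

obs A: pose=(2,2,W) → sL=4/3, sR=20/27, mL=-8/27, mR=-26/27
obs B: pose=(1,-3,N) → sL=30/29, sR=15/4, mL=315/232, mR=195/232
sensor matrix S = [[4/3, 20/27], [30/29, 15/4]]; det S = 1105/261
solve [mL_A; mL_B] = S·[w00; w01] and [mR_A; mR_B] = S·[w10; w11]:
  w00 = -1/2, w01 = 1/2, w10 = -1, w11 = 1/2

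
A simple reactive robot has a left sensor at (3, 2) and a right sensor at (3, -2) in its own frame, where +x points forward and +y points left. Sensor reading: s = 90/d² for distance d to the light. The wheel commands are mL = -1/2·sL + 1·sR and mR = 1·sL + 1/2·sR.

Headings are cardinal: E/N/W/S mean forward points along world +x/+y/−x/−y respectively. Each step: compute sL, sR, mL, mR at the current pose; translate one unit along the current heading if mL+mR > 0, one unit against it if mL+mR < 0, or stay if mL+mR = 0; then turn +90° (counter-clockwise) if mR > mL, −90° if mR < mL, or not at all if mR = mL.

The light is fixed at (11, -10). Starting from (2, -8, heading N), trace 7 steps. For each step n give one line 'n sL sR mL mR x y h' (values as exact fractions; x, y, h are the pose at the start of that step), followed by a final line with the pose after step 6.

0 45/73 45/37 4905/5402 6615/5402 2 -8 N
1 18/29 90/169 1089/4901 4347/4901 2 -7 W
2 45/32 5/8 -5/64 55/32 1 -7 S
3 18/13 90/49 729/637 1467/637 1 -8 E
4 45/73 45/37 4905/5402 6615/5402 2 -8 N
5 18/29 90/169 1089/4901 4347/4901 2 -7 W
6 45/32 5/8 -5/64 55/32 1 -7 S
final 1 -8 E

n=0: pose=(2,-8,N); sL=45/73, sR=45/37; mL=4905/5402, mR=6615/5402; mL+mR=5760/2701 → advance +1; mR−mL=855/2701 → turn +1·90°
n=1: pose=(2,-7,W); sL=18/29, sR=90/169; mL=1089/4901, mR=4347/4901; mL+mR=5436/4901 → advance +1; mR−mL=3258/4901 → turn +1·90°
n=2: pose=(1,-7,S); sL=45/32, sR=5/8; mL=-5/64, mR=55/32; mL+mR=105/64 → advance +1; mR−mL=115/64 → turn +1·90°
n=3: pose=(1,-8,E); sL=18/13, sR=90/49; mL=729/637, mR=1467/637; mL+mR=2196/637 → advance +1; mR−mL=738/637 → turn +1·90°
n=4: pose=(2,-8,N); sL=45/73, sR=45/37; mL=4905/5402, mR=6615/5402; mL+mR=5760/2701 → advance +1; mR−mL=855/2701 → turn +1·90°
n=5: pose=(2,-7,W); sL=18/29, sR=90/169; mL=1089/4901, mR=4347/4901; mL+mR=5436/4901 → advance +1; mR−mL=3258/4901 → turn +1·90°
n=6: pose=(1,-7,S); sL=45/32, sR=5/8; mL=-5/64, mR=55/32; mL+mR=105/64 → advance +1; mR−mL=115/64 → turn +1·90°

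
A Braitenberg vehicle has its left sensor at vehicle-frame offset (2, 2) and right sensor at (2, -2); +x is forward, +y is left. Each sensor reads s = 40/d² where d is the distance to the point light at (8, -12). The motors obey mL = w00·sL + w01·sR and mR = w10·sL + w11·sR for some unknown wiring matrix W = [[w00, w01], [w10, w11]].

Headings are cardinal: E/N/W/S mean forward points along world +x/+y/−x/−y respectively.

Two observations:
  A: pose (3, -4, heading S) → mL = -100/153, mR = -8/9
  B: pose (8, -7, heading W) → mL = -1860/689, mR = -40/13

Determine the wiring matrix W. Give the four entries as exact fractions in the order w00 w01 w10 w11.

-1 1/2 -1 0

obs A: pose=(3,-4,S) → sL=8/9, sR=8/17, mL=-100/153, mR=-8/9
obs B: pose=(8,-7,W) → sL=40/13, sR=40/53, mL=-1860/689, mR=-40/13
sensor matrix S = [[8/9, 8/17], [40/13, 40/53]]; det S = -81920/105417
solve [mL_A; mL_B] = S·[w00; w01] and [mR_A; mR_B] = S·[w10; w11]:
  w00 = -1, w01 = 1/2, w10 = -1, w11 = 0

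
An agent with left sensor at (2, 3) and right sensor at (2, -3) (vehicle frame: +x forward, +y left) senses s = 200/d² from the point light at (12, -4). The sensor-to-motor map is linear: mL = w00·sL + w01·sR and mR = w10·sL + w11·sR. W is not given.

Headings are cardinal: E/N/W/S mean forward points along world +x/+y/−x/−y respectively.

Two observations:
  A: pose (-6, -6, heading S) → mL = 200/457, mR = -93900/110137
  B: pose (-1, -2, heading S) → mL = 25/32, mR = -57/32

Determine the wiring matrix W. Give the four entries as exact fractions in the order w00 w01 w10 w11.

0 1 -1/2 -1

obs A: pose=(-6,-6,S) → sL=200/241, sR=200/457, mL=200/457, mR=-93900/110137
obs B: pose=(-1,-2,S) → sL=2, sR=25/32, mL=25/32, mR=-57/32
sensor matrix S = [[200/241, 200/457], [2, 25/32]]; det S = -99975/440548
solve [mL_A; mL_B] = S·[w00; w01] and [mR_A; mR_B] = S·[w10; w11]:
  w00 = 0, w01 = 1, w10 = -1/2, w11 = -1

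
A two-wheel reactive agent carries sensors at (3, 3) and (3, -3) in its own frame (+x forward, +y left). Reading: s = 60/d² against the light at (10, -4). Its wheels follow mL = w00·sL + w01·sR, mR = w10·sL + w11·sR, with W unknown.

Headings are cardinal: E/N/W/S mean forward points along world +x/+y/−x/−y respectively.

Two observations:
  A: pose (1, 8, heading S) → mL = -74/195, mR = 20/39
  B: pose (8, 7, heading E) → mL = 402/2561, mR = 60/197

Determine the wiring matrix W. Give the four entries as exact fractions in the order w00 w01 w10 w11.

-1 1/2 1 0

obs A: pose=(1,8,S) → sL=20/39, sR=4/15, mL=-74/195, mR=20/39
obs B: pose=(8,7,E) → sL=60/197, sR=12/13, mL=402/2561, mR=60/197
sensor matrix S = [[20/39, 4/15], [60/197, 12/13]]; det S = 13056/33293
solve [mL_A; mL_B] = S·[w00; w01] and [mR_A; mR_B] = S·[w10; w11]:
  w00 = -1, w01 = 1/2, w10 = 1, w11 = 0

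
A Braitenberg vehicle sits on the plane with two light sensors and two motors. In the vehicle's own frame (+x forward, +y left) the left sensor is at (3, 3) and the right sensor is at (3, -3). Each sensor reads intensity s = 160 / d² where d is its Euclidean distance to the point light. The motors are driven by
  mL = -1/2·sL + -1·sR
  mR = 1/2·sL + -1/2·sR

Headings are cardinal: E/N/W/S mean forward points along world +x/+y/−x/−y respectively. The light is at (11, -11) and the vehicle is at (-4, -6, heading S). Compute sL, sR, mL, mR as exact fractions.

40/37 20/41 -1560/1517 450/1517

left sensor world pos  = (-1, -9); dL² = 148
right sensor world pos = (-7, -9); dR² = 328
sL = 160/148 = 40/37
sR = 160/328 = 20/41
mL = -1/2·sL + -1·sR = -1560/1517
mR = 1/2·sL + -1/2·sR = 450/1517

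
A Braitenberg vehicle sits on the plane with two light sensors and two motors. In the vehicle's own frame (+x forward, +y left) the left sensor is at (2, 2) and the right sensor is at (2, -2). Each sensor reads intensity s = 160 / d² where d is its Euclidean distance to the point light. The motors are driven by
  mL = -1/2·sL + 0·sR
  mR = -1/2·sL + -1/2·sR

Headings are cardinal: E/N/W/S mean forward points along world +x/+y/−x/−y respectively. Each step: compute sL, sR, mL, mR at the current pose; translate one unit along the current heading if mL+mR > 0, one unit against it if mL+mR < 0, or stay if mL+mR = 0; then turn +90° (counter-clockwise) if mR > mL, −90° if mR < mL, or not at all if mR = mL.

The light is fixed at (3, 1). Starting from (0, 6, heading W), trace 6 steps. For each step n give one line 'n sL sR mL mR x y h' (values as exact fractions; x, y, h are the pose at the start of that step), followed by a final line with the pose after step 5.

n=0: pose=(0,6,W); sL=80/17, sR=80/37; mL=-40/17, mR=-2160/629; mL+mR=-3640/629 → advance -1; mR−mL=-40/37 → turn -1·90°
n=1: pose=(1,6,N); sL=32/13, sR=160/49; mL=-16/13, mR=-1824/637; mL+mR=-2608/637 → advance -1; mR−mL=-80/49 → turn -1·90°
n=2: pose=(1,5,E); sL=40/9, sR=40; mL=-20/9, mR=-200/9; mL+mR=-220/9 → advance -1; mR−mL=-20 → turn -1·90°
n=3: pose=(0,5,S); sL=32, sR=160/29; mL=-16, mR=-544/29; mL+mR=-1008/29 → advance -1; mR−mL=-80/29 → turn -1·90°
n=4: pose=(0,6,W); sL=80/17, sR=80/37; mL=-40/17, mR=-2160/629; mL+mR=-3640/629 → advance -1; mR−mL=-40/37 → turn -1·90°
n=5: pose=(1,6,N); sL=32/13, sR=160/49; mL=-16/13, mR=-1824/637; mL+mR=-2608/637 → advance -1; mR−mL=-80/49 → turn -1·90°

0 80/17 80/37 -40/17 -2160/629 0 6 W
1 32/13 160/49 -16/13 -1824/637 1 6 N
2 40/9 40 -20/9 -200/9 1 5 E
3 32 160/29 -16 -544/29 0 5 S
4 80/17 80/37 -40/17 -2160/629 0 6 W
5 32/13 160/49 -16/13 -1824/637 1 6 N
final 1 5 E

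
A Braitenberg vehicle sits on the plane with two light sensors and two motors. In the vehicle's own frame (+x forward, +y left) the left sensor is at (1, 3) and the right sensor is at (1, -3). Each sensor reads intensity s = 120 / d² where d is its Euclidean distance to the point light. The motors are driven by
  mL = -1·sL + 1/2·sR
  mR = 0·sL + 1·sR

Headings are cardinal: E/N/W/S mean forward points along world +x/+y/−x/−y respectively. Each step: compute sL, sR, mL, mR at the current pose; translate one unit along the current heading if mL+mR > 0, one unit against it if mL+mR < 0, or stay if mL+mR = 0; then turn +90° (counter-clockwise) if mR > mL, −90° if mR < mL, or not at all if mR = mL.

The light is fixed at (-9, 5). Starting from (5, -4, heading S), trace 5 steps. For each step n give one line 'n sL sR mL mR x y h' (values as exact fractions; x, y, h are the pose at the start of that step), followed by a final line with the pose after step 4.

n=0: pose=(5,-4,S); sL=120/389, sR=120/221; mL=-3180/85969, mR=120/221; mL+mR=43500/85969 → advance +1; mR−mL=49860/85969 → turn +1·90°
n=1: pose=(5,-5,E); sL=60/137, sR=60/197; mL=-7710/26989, mR=60/197; mL+mR=510/26989 → advance +1; mR−mL=15930/26989 → turn +1·90°
n=2: pose=(6,-5,N); sL=8/15, sR=8/27; mL=-52/135, mR=8/27; mL+mR=-4/45 → advance -1; mR−mL=92/135 → turn +1·90°
n=3: pose=(6,-6,W); sL=15/49, sR=6/13; mL=-48/637, mR=6/13; mL+mR=246/637 → advance +1; mR−mL=342/637 → turn +1·90°
n=4: pose=(5,-6,S); sL=120/433, sR=24/53; mL=-1164/22949, mR=24/53; mL+mR=9228/22949 → advance +1; mR−mL=11556/22949 → turn +1·90°

0 120/389 120/221 -3180/85969 120/221 5 -4 S
1 60/137 60/197 -7710/26989 60/197 5 -5 E
2 8/15 8/27 -52/135 8/27 6 -5 N
3 15/49 6/13 -48/637 6/13 6 -6 W
4 120/433 24/53 -1164/22949 24/53 5 -6 S
final 5 -7 E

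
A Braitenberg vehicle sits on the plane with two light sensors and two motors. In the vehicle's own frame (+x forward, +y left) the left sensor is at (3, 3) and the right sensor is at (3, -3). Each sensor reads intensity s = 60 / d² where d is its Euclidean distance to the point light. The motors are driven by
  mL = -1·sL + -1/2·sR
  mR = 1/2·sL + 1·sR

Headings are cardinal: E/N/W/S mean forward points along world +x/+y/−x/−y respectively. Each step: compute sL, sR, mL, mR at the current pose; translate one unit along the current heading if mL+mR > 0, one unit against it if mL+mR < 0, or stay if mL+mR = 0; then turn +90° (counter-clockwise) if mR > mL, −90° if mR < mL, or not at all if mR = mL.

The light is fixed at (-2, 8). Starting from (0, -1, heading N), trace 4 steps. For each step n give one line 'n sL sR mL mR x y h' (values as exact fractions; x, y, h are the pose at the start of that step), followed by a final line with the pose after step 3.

0 60/37 60/61 -4770/2257 4050/2257 0 -1 N
1 6/17 6/5 -81/85 117/85 0 -2 W
2 12/37 60/173 -3186/6401 3258/6401 -1 -2 S
3 3/4 15/53 -189/212 279/424 -1 -3 E
final -2 -3 N

n=0: pose=(0,-1,N); sL=60/37, sR=60/61; mL=-4770/2257, mR=4050/2257; mL+mR=-720/2257 → advance -1; mR−mL=8820/2257 → turn +1·90°
n=1: pose=(0,-2,W); sL=6/17, sR=6/5; mL=-81/85, mR=117/85; mL+mR=36/85 → advance +1; mR−mL=198/85 → turn +1·90°
n=2: pose=(-1,-2,S); sL=12/37, sR=60/173; mL=-3186/6401, mR=3258/6401; mL+mR=72/6401 → advance +1; mR−mL=6444/6401 → turn +1·90°
n=3: pose=(-1,-3,E); sL=3/4, sR=15/53; mL=-189/212, mR=279/424; mL+mR=-99/424 → advance -1; mR−mL=657/424 → turn +1·90°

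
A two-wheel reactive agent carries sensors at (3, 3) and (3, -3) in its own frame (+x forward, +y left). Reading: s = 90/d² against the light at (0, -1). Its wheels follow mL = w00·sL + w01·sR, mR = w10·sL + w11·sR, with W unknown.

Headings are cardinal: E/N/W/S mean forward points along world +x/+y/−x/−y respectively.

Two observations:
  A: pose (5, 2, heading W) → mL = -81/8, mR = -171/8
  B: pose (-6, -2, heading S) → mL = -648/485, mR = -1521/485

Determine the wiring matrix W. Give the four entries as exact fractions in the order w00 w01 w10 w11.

-1/2 1/2 -1 1/2

obs A: pose=(5,2,W) → sL=45/2, sR=9/4, mL=-81/8, mR=-171/8
obs B: pose=(-6,-2,S) → sL=18/5, sR=90/97, mL=-648/485, mR=-1521/485
sensor matrix S = [[45/2, 9/4], [18/5, 90/97]]; det S = 12393/970
solve [mL_A; mL_B] = S·[w00; w01] and [mR_A; mR_B] = S·[w10; w11]:
  w00 = -1/2, w01 = 1/2, w10 = -1, w11 = 1/2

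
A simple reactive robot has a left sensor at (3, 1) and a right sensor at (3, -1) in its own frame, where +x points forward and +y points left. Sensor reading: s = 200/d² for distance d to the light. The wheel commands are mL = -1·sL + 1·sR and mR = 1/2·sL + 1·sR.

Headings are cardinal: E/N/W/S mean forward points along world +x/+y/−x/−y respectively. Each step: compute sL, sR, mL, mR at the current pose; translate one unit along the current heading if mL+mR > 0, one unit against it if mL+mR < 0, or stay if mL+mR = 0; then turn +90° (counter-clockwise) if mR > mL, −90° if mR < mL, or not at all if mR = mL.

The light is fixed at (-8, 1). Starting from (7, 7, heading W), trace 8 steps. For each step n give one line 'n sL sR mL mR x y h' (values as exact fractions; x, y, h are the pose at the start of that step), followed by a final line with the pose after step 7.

n=0: pose=(7,7,W); sL=200/169, sR=200/193; mL=-4800/32617, mR=53100/32617; mL+mR=48300/32617 → advance +1; mR−mL=300/169 → turn +1·90°
n=1: pose=(6,7,S); sL=100/117, sR=100/89; mL=2800/10413, mR=16150/10413; mL+mR=18950/10413 → advance +1; mR−mL=50/39 → turn +1·90°
n=2: pose=(6,6,E); sL=8/13, sR=40/61; mL=32/793, mR=764/793; mL+mR=796/793 → advance +1; mR−mL=12/13 → turn +1·90°
n=3: pose=(7,6,N); sL=10/13, sR=5/8; mL=-15/104, mR=105/104; mL+mR=45/52 → advance +1; mR−mL=15/13 → turn +1·90°
n=4: pose=(7,7,W); sL=200/169, sR=200/193; mL=-4800/32617, mR=53100/32617; mL+mR=48300/32617 → advance +1; mR−mL=300/169 → turn +1·90°
n=5: pose=(6,7,S); sL=100/117, sR=100/89; mL=2800/10413, mR=16150/10413; mL+mR=18950/10413 → advance +1; mR−mL=50/39 → turn +1·90°
n=6: pose=(6,6,E); sL=8/13, sR=40/61; mL=32/793, mR=764/793; mL+mR=796/793 → advance +1; mR−mL=12/13 → turn +1·90°
n=7: pose=(7,6,N); sL=10/13, sR=5/8; mL=-15/104, mR=105/104; mL+mR=45/52 → advance +1; mR−mL=15/13 → turn +1·90°

0 200/169 200/193 -4800/32617 53100/32617 7 7 W
1 100/117 100/89 2800/10413 16150/10413 6 7 S
2 8/13 40/61 32/793 764/793 6 6 E
3 10/13 5/8 -15/104 105/104 7 6 N
4 200/169 200/193 -4800/32617 53100/32617 7 7 W
5 100/117 100/89 2800/10413 16150/10413 6 7 S
6 8/13 40/61 32/793 764/793 6 6 E
7 10/13 5/8 -15/104 105/104 7 6 N
final 7 7 W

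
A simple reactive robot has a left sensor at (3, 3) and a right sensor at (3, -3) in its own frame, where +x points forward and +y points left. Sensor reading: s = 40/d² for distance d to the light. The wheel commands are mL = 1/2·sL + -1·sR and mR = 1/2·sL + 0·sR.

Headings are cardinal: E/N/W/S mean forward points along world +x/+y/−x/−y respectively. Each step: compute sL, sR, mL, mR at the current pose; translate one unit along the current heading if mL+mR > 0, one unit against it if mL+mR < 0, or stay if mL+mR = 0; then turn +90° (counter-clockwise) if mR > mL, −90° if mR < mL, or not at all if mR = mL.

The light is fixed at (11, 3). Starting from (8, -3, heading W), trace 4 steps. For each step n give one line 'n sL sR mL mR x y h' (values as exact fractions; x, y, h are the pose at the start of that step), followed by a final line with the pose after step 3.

0 40/117 8/9 -28/39 20/117 8 -3 W
1 20/41 20/53 -290/2173 10/41 9 -3 S
2 40/17 40/101 1340/1717 20/17 9 -4 E
3 5/4 2 -11/8 5/8 10 -4 N
final 10 -5 W

n=0: pose=(8,-3,W); sL=40/117, sR=8/9; mL=-28/39, mR=20/117; mL+mR=-64/117 → advance -1; mR−mL=8/9 → turn +1·90°
n=1: pose=(9,-3,S); sL=20/41, sR=20/53; mL=-290/2173, mR=10/41; mL+mR=240/2173 → advance +1; mR−mL=20/53 → turn +1·90°
n=2: pose=(9,-4,E); sL=40/17, sR=40/101; mL=1340/1717, mR=20/17; mL+mR=3360/1717 → advance +1; mR−mL=40/101 → turn +1·90°
n=3: pose=(10,-4,N); sL=5/4, sR=2; mL=-11/8, mR=5/8; mL+mR=-3/4 → advance -1; mR−mL=2 → turn +1·90°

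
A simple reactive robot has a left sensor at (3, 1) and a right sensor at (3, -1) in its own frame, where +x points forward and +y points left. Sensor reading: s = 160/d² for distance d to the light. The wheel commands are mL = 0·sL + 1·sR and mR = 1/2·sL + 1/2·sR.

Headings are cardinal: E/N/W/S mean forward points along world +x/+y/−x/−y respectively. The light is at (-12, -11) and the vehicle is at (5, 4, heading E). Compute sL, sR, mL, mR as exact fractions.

10/41 40/149 40/149 1565/6109

left sensor world pos  = (8, 5); dL² = 656
right sensor world pos = (8, 3); dR² = 596
sL = 160/656 = 10/41
sR = 160/596 = 40/149
mL = 0·sL + 1·sR = 40/149
mR = 1/2·sL + 1/2·sR = 1565/6109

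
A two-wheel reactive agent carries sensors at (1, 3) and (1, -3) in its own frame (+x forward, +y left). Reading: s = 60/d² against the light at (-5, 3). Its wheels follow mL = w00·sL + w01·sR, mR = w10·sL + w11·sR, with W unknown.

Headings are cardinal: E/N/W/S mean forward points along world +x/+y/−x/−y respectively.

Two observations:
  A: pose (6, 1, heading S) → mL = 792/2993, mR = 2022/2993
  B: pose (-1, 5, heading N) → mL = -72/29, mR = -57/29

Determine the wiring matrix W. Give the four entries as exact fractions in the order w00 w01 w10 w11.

-1/2 1/2 -1/2 1

obs A: pose=(6,1,S) → sL=12/41, sR=60/73, mL=792/2993, mR=2022/2993
obs B: pose=(-1,5,N) → sL=6, sR=30/29, mL=-72/29, mR=-57/29
sensor matrix S = [[12/41, 60/73], [6, 30/29]]; det S = -401760/86797
solve [mL_A; mL_B] = S·[w00; w01] and [mR_A; mR_B] = S·[w10; w11]:
  w00 = -1/2, w01 = 1/2, w10 = -1/2, w11 = 1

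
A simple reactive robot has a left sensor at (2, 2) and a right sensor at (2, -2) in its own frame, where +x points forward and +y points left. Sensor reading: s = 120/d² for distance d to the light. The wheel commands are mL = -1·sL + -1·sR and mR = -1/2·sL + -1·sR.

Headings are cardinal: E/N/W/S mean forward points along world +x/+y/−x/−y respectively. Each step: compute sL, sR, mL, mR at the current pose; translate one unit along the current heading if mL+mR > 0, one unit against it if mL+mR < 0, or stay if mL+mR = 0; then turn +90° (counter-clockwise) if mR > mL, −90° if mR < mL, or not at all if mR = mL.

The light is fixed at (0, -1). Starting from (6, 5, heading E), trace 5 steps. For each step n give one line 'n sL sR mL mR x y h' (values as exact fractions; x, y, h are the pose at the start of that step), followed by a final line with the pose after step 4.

0 15/16 3/2 -39/16 -63/32 6 5 E
1 120/73 120/113 -22320/8249 -15540/8249 5 5 N
2 20/3 60/29 -760/87 -470/87 5 4 W
3 120/73 24/5 -2352/365 -2052/365 6 4 S
4 15/16 3/2 -39/16 -63/32 6 5 E
final 5 5 N

n=0: pose=(6,5,E); sL=15/16, sR=3/2; mL=-39/16, mR=-63/32; mL+mR=-141/32 → advance -1; mR−mL=15/32 → turn +1·90°
n=1: pose=(5,5,N); sL=120/73, sR=120/113; mL=-22320/8249, mR=-15540/8249; mL+mR=-37860/8249 → advance -1; mR−mL=60/73 → turn +1·90°
n=2: pose=(5,4,W); sL=20/3, sR=60/29; mL=-760/87, mR=-470/87; mL+mR=-410/29 → advance -1; mR−mL=10/3 → turn +1·90°
n=3: pose=(6,4,S); sL=120/73, sR=24/5; mL=-2352/365, mR=-2052/365; mL+mR=-4404/365 → advance -1; mR−mL=60/73 → turn +1·90°
n=4: pose=(6,5,E); sL=15/16, sR=3/2; mL=-39/16, mR=-63/32; mL+mR=-141/32 → advance -1; mR−mL=15/32 → turn +1·90°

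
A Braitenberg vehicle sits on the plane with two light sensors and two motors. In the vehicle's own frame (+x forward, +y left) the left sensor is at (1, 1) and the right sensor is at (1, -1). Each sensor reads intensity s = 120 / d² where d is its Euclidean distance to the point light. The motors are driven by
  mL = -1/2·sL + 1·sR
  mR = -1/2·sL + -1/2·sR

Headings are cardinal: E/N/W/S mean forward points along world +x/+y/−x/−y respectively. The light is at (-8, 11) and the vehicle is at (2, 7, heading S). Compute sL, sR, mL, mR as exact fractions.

60/73 60/53 2790/3869 -3780/3869

left sensor world pos  = (3, 6); dL² = 146
right sensor world pos = (1, 6); dR² = 106
sL = 120/146 = 60/73
sR = 120/106 = 60/53
mL = -1/2·sL + 1·sR = 2790/3869
mR = -1/2·sL + -1/2·sR = -3780/3869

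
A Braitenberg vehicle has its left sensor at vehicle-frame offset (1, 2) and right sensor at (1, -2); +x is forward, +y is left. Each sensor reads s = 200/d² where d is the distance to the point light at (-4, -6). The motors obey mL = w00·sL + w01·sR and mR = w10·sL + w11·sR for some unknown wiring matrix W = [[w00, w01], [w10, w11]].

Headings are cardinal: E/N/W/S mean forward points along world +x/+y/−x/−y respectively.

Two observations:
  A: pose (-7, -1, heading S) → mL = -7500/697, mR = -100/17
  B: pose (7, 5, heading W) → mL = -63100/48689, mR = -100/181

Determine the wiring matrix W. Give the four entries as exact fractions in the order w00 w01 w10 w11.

obs A: pose=(-7,-1,S) → sL=200/17, sR=200/41, mL=-7500/697, mR=-100/17
obs B: pose=(7,5,W) → sL=200/181, sR=200/269, mL=-63100/48689, mR=-100/181
sensor matrix S = [[200/17, 200/41], [200/181, 200/269]]; det S = 113920000/33936233
solve [mL_A; mL_B] = S·[w00; w01] and [mR_A; mR_B] = S·[w10; w11]:
  w00 = -1/2, w01 = -1, w10 = -1/2, w11 = 0

-1/2 -1 -1/2 0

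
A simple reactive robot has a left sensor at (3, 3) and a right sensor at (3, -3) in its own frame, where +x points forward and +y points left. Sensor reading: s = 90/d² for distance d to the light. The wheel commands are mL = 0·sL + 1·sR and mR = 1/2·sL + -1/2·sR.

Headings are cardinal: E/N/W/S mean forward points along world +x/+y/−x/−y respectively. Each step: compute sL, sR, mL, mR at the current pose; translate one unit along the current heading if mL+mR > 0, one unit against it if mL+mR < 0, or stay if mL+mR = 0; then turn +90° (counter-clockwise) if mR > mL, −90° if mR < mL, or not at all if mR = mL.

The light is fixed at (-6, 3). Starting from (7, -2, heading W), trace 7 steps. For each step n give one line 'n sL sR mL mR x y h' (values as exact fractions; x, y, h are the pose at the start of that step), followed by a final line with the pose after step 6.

0 45/82 45/52 45/52 -675/4264 7 -2 W
1 18/17 90/229 90/229 1296/3893 6 -2 N
2 45/113 45/137 45/137 540/15481 6 -1 E
3 18/61 90/149 90/149 -1404/9089 7 -1 S
4 45/82 45/52 45/52 -675/4264 7 -2 W
5 18/17 90/229 90/229 1296/3893 6 -2 N
6 45/113 45/137 45/137 540/15481 6 -1 E
final 7 -1 S

n=0: pose=(7,-2,W); sL=45/82, sR=45/52; mL=45/52, mR=-675/4264; mL+mR=3015/4264 → advance +1; mR−mL=-4365/4264 → turn -1·90°
n=1: pose=(6,-2,N); sL=18/17, sR=90/229; mL=90/229, mR=1296/3893; mL+mR=2826/3893 → advance +1; mR−mL=-234/3893 → turn -1·90°
n=2: pose=(6,-1,E); sL=45/113, sR=45/137; mL=45/137, mR=540/15481; mL+mR=5625/15481 → advance +1; mR−mL=-4545/15481 → turn -1·90°
n=3: pose=(7,-1,S); sL=18/61, sR=90/149; mL=90/149, mR=-1404/9089; mL+mR=4086/9089 → advance +1; mR−mL=-6894/9089 → turn -1·90°
n=4: pose=(7,-2,W); sL=45/82, sR=45/52; mL=45/52, mR=-675/4264; mL+mR=3015/4264 → advance +1; mR−mL=-4365/4264 → turn -1·90°
n=5: pose=(6,-2,N); sL=18/17, sR=90/229; mL=90/229, mR=1296/3893; mL+mR=2826/3893 → advance +1; mR−mL=-234/3893 → turn -1·90°
n=6: pose=(6,-1,E); sL=45/113, sR=45/137; mL=45/137, mR=540/15481; mL+mR=5625/15481 → advance +1; mR−mL=-4545/15481 → turn -1·90°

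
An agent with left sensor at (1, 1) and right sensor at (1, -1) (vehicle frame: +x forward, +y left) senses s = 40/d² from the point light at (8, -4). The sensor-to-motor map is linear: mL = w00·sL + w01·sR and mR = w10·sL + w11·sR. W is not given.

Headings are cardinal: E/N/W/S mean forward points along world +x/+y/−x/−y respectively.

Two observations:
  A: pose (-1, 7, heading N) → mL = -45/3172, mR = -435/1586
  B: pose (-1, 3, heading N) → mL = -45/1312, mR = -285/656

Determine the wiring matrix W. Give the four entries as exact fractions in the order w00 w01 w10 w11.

1/2 -1/2 -1/2 -1

obs A: pose=(-1,7,N) → sL=10/61, sR=5/26, mL=-45/3172, mR=-435/1586
obs B: pose=(-1,3,N) → sL=10/41, sR=5/16, mL=-45/1312, mR=-285/656
sensor matrix S = [[10/61, 5/26], [10/41, 5/16]]; det S = 1125/260104
solve [mL_A; mL_B] = S·[w00; w01] and [mR_A; mR_B] = S·[w10; w11]:
  w00 = 1/2, w01 = -1/2, w10 = -1/2, w11 = -1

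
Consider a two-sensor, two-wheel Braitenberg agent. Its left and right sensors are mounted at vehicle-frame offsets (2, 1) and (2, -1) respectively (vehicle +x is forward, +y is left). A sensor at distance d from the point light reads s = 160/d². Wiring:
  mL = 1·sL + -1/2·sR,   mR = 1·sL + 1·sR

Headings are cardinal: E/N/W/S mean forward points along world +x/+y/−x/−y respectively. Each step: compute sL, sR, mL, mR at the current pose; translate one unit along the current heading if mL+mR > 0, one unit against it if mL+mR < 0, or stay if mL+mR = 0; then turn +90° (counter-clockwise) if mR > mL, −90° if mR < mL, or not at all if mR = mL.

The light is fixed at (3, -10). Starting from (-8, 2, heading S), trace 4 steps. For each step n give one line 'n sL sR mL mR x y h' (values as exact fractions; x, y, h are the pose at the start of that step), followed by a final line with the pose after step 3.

n=0: pose=(-8,2,S); sL=4/5, sR=40/61; mL=144/305, mR=444/305; mL+mR=588/305 → advance +1; mR−mL=60/61 → turn +1·90°
n=1: pose=(-8,1,E); sL=32/45, sR=160/181; mL=2192/8145, mR=12992/8145; mL+mR=15184/8145 → advance +1; mR−mL=240/181 → turn +1·90°
n=2: pose=(-7,1,N); sL=16/29, sR=16/25; mL=168/725, mR=864/725; mL+mR=1032/725 → advance +1; mR−mL=24/25 → turn +1·90°
n=3: pose=(-7,2,W); sL=32/53, sR=160/313; mL=5776/16589, mR=18496/16589; mL+mR=24272/16589 → advance +1; mR−mL=240/313 → turn +1·90°

0 4/5 40/61 144/305 444/305 -8 2 S
1 32/45 160/181 2192/8145 12992/8145 -8 1 E
2 16/29 16/25 168/725 864/725 -7 1 N
3 32/53 160/313 5776/16589 18496/16589 -7 2 W
final -8 2 S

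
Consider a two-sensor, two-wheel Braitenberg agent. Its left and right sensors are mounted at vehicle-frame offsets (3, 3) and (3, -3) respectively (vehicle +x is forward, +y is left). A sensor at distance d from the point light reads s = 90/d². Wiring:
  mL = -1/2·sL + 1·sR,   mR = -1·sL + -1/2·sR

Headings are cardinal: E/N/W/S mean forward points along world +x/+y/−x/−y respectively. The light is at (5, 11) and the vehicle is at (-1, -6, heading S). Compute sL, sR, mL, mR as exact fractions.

left sensor world pos  = (2, -9); dL² = 409
right sensor world pos = (-4, -9); dR² = 481
sL = 90/409 = 90/409
sR = 90/481 = 90/481
mL = -1/2·sL + 1·sR = 15165/196729
mR = -1·sL + -1/2·sR = -61695/196729

90/409 90/481 15165/196729 -61695/196729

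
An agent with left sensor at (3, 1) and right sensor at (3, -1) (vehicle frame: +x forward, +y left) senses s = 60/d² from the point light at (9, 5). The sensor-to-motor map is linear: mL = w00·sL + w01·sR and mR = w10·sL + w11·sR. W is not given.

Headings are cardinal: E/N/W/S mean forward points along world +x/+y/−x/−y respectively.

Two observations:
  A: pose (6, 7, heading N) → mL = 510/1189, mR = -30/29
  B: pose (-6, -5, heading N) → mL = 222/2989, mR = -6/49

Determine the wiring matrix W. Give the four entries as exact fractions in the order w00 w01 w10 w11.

obs A: pose=(6,7,N) → sL=60/41, sR=60/29, mL=510/1189, mR=-30/29
obs B: pose=(-6,-5,N) → sL=12/61, sR=12/49, mL=222/2989, mR=-6/49
sensor matrix S = [[60/41, 60/29], [12/61, 12/49]]; det S = -172800/3553921
solve [mL_A; mL_B] = S·[w00; w01] and [mR_A; mR_B] = S·[w10; w11]:
  w00 = 1, w01 = -1/2, w10 = 0, w11 = -1/2

1 -1/2 0 -1/2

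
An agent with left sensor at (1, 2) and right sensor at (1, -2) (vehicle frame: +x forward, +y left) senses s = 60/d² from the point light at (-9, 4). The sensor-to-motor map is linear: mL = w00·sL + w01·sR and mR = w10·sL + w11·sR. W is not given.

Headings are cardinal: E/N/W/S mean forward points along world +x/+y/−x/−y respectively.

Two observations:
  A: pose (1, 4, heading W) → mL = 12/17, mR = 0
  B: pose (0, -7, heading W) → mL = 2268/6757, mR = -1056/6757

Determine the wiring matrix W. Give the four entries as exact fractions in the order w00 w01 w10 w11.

1/2 1/2 1 -1

obs A: pose=(1,4,W) → sL=12/17, sR=12/17, mL=12/17, mR=0
obs B: pose=(0,-7,W) → sL=60/233, sR=12/29, mL=2268/6757, mR=-1056/6757
sensor matrix S = [[12/17, 12/17], [60/233, 12/29]]; det S = 12672/114869
solve [mL_A; mL_B] = S·[w00; w01] and [mR_A; mR_B] = S·[w10; w11]:
  w00 = 1/2, w01 = 1/2, w10 = 1, w11 = -1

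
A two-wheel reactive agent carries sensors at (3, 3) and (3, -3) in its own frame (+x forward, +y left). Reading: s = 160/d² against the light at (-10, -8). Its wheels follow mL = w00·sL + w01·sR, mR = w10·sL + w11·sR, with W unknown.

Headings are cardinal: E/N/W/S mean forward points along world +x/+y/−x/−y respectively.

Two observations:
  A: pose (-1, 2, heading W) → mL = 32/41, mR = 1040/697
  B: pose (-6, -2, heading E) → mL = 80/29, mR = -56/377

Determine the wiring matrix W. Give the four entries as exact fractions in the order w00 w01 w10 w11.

0 1 1 -1/2

obs A: pose=(-1,2,W) → sL=32/17, sR=32/41, mL=32/41, mR=1040/697
obs B: pose=(-6,-2,E) → sL=16/13, sR=80/29, mL=80/29, mR=-56/377
sensor matrix S = [[32/17, 32/41], [16/13, 80/29]]; det S = 1112064/262769
solve [mL_A; mL_B] = S·[w00; w01] and [mR_A; mR_B] = S·[w10; w11]:
  w00 = 0, w01 = 1, w10 = 1, w11 = -1/2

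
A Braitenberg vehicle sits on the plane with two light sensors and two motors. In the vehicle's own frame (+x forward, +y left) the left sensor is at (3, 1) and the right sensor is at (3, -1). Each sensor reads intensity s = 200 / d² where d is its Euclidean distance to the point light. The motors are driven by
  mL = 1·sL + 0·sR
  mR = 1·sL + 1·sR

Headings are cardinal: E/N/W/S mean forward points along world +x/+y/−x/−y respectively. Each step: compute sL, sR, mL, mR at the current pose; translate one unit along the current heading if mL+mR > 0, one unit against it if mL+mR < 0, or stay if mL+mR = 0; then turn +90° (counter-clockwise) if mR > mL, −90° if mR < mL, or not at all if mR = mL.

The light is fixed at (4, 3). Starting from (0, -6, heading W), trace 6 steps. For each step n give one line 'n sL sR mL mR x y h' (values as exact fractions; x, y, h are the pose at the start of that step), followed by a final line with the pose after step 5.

n=0: pose=(0,-6,W); sL=200/149, sR=200/113; mL=200/149, mR=52400/16837; mL+mR=75000/16837 → advance +1; mR−mL=200/113 → turn +1·90°
n=1: pose=(-1,-6,S); sL=5/4, sR=10/9; mL=5/4, mR=85/36; mL+mR=65/18 → advance +1; mR−mL=10/9 → turn +1·90°
n=2: pose=(-1,-7,E); sL=40/17, sR=8/5; mL=40/17, mR=336/85; mL+mR=536/85 → advance +1; mR−mL=8/5 → turn +1·90°
n=3: pose=(0,-7,N); sL=100/37, sR=100/29; mL=100/37, mR=6600/1073; mL+mR=9500/1073 → advance +1; mR−mL=100/29 → turn +1·90°
n=4: pose=(0,-6,W); sL=200/149, sR=200/113; mL=200/149, mR=52400/16837; mL+mR=75000/16837 → advance +1; mR−mL=200/113 → turn +1·90°
n=5: pose=(-1,-6,S); sL=5/4, sR=10/9; mL=5/4, mR=85/36; mL+mR=65/18 → advance +1; mR−mL=10/9 → turn +1·90°

0 200/149 200/113 200/149 52400/16837 0 -6 W
1 5/4 10/9 5/4 85/36 -1 -6 S
2 40/17 8/5 40/17 336/85 -1 -7 E
3 100/37 100/29 100/37 6600/1073 0 -7 N
4 200/149 200/113 200/149 52400/16837 0 -6 W
5 5/4 10/9 5/4 85/36 -1 -6 S
final -1 -7 E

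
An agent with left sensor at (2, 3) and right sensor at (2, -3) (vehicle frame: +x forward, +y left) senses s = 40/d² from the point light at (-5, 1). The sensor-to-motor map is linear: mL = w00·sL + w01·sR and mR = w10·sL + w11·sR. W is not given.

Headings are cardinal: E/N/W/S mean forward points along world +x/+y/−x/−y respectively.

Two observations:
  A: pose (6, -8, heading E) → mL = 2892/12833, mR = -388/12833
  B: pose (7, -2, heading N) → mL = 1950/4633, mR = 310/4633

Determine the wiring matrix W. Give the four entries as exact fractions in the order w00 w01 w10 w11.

1/2 1 1/2 -1

obs A: pose=(6,-8,E) → sL=8/41, sR=40/313, mL=2892/12833, mR=-388/12833
obs B: pose=(7,-2,N) → sL=20/41, sR=20/113, mL=1950/4633, mR=310/4633
sensor matrix S = [[8/41, 40/313], [20/41, 20/113]]; det S = -40320/1450129
solve [mL_A; mL_B] = S·[w00; w01] and [mR_A; mR_B] = S·[w10; w11]:
  w00 = 1/2, w01 = 1, w10 = 1/2, w11 = -1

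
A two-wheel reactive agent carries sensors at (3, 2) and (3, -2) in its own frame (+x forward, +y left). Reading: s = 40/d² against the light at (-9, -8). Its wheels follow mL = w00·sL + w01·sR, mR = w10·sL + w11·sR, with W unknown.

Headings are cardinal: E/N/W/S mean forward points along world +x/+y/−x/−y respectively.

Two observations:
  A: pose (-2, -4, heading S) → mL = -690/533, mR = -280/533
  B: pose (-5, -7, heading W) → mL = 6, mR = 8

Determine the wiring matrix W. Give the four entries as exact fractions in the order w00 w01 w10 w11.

1/2 -1 1/2 -1/2

obs A: pose=(-2,-4,S) → sL=20/41, sR=20/13, mL=-690/533, mR=-280/533
obs B: pose=(-5,-7,W) → sL=20, sR=4, mL=6, mR=8
sensor matrix S = [[20/41, 20/13], [20, 4]]; det S = -15360/533
solve [mL_A; mL_B] = S·[w00; w01] and [mR_A; mR_B] = S·[w10; w11]:
  w00 = 1/2, w01 = -1, w10 = 1/2, w11 = -1/2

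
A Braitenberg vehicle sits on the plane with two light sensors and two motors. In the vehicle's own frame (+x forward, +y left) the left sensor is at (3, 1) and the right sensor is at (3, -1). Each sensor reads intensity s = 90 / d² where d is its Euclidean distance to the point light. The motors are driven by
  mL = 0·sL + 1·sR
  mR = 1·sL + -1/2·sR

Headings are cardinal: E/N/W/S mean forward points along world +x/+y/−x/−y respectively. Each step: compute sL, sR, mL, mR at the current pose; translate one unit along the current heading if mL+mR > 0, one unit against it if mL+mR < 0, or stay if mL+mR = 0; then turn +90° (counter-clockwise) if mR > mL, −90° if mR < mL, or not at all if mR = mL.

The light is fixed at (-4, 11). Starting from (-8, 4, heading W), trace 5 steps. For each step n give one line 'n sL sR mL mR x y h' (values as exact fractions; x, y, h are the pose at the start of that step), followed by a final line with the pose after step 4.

n=0: pose=(-8,4,W); sL=90/113, sR=18/17; mL=18/17, mR=513/1921; mL+mR=2547/1921 → advance +1; mR−mL=-1521/1921 → turn -1·90°
n=1: pose=(-9,4,N); sL=45/26, sR=45/16; mL=45/16, mR=135/416; mL+mR=1305/416 → advance +1; mR−mL=-1035/416 → turn -1·90°
n=2: pose=(-9,5,E); sL=90/29, sR=90/53; mL=90/53, mR=3465/1537; mL+mR=6075/1537 → advance +1; mR−mL=855/1537 → turn +1·90°
n=3: pose=(-8,5,N); sL=45/17, sR=5; mL=5, mR=5/34; mL+mR=175/34 → advance +1; mR−mL=-165/34 → turn -1·90°
n=4: pose=(-8,6,E); sL=90/17, sR=90/37; mL=90/37, mR=2565/629; mL+mR=4095/629 → advance +1; mR−mL=1035/629 → turn +1·90°

0 90/113 18/17 18/17 513/1921 -8 4 W
1 45/26 45/16 45/16 135/416 -9 4 N
2 90/29 90/53 90/53 3465/1537 -9 5 E
3 45/17 5 5 5/34 -8 5 N
4 90/17 90/37 90/37 2565/629 -8 6 E
final -7 6 N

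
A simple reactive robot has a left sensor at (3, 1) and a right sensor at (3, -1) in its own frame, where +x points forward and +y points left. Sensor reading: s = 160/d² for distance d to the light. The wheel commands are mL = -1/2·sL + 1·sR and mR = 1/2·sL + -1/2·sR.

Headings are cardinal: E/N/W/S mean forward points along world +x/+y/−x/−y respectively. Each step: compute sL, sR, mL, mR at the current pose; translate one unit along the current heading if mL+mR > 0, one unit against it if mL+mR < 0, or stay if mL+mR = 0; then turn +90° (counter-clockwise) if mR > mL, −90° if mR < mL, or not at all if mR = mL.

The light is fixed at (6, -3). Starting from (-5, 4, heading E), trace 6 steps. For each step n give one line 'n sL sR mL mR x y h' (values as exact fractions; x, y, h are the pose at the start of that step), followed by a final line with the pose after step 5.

n=0: pose=(-5,4,E); sL=5/4, sR=8/5; mL=39/40, mR=-7/40; mL+mR=4/5 → advance +1; mR−mL=-23/20 → turn -1·90°
n=1: pose=(-4,4,S); sL=160/97, sR=160/137; mL=4560/13289, mR=3200/13289; mL+mR=80/137 → advance +1; mR−mL=-1360/13289 → turn -1·90°
n=2: pose=(-4,3,W); sL=80/97, sR=80/109; mL=3400/10573, mR=480/10573; mL+mR=40/109 → advance +1; mR−mL=-2920/10573 → turn -1·90°
n=3: pose=(-5,3,N); sL=32/45, sR=160/181; mL=4304/8145, mR=-704/8145; mL+mR=80/181 → advance +1; mR−mL=-5008/8145 → turn -1·90°
n=4: pose=(-5,4,E); sL=5/4, sR=8/5; mL=39/40, mR=-7/40; mL+mR=4/5 → advance +1; mR−mL=-23/20 → turn -1·90°
n=5: pose=(-4,4,S); sL=160/97, sR=160/137; mL=4560/13289, mR=3200/13289; mL+mR=80/137 → advance +1; mR−mL=-1360/13289 → turn -1·90°

0 5/4 8/5 39/40 -7/40 -5 4 E
1 160/97 160/137 4560/13289 3200/13289 -4 4 S
2 80/97 80/109 3400/10573 480/10573 -4 3 W
3 32/45 160/181 4304/8145 -704/8145 -5 3 N
4 5/4 8/5 39/40 -7/40 -5 4 E
5 160/97 160/137 4560/13289 3200/13289 -4 4 S
final -4 3 W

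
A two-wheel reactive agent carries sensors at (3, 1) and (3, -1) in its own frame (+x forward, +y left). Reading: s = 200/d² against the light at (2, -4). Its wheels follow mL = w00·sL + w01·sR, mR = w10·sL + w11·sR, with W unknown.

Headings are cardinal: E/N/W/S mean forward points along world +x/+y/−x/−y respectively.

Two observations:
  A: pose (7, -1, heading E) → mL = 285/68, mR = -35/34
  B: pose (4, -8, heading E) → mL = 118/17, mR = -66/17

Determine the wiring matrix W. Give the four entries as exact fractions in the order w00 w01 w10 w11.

1/2 1 -1 1/2

obs A: pose=(7,-1,E) → sL=5/2, sR=50/17, mL=285/68, mR=-35/34
obs B: pose=(4,-8,E) → sL=100/17, sR=4, mL=118/17, mR=-66/17
sensor matrix S = [[5/2, 50/17], [100/17, 4]]; det S = -2110/289
solve [mL_A; mL_B] = S·[w00; w01] and [mR_A; mR_B] = S·[w10; w11]:
  w00 = 1/2, w01 = 1, w10 = -1, w11 = 1/2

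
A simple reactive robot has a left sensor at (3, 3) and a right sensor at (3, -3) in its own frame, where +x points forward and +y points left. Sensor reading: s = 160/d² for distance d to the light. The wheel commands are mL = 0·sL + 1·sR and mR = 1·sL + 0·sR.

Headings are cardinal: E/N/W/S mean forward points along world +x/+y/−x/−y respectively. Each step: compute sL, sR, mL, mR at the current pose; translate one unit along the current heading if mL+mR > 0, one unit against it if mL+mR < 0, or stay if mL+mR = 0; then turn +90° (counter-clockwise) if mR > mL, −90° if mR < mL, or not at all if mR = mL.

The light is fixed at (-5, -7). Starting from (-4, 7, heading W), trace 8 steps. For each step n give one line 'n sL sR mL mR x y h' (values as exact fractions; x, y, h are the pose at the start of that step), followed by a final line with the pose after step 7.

0 32/25 160/293 160/293 32/25 -4 7 W
1 16/13 16/13 16/13 16/13 -5 7 S
2 160/109 160/109 160/109 160/109 -5 6 S
3 16/9 16/9 16/9 16/9 -5 5 S
4 160/73 160/73 160/73 160/73 -5 4 S
5 80/29 80/29 80/29 80/29 -5 3 S
6 32/9 32/9 32/9 32/9 -5 2 S
7 80/17 80/17 80/17 80/17 -5 1 S
final -5 0 S

n=0: pose=(-4,7,W); sL=32/25, sR=160/293; mL=160/293, mR=32/25; mL+mR=13376/7325 → advance +1; mR−mL=5376/7325 → turn +1·90°
n=1: pose=(-5,7,S); sL=16/13, sR=16/13; mL=16/13, mR=16/13; mL+mR=32/13 → advance +1; mR−mL=0 → turn +0·90°
n=2: pose=(-5,6,S); sL=160/109, sR=160/109; mL=160/109, mR=160/109; mL+mR=320/109 → advance +1; mR−mL=0 → turn +0·90°
n=3: pose=(-5,5,S); sL=16/9, sR=16/9; mL=16/9, mR=16/9; mL+mR=32/9 → advance +1; mR−mL=0 → turn +0·90°
n=4: pose=(-5,4,S); sL=160/73, sR=160/73; mL=160/73, mR=160/73; mL+mR=320/73 → advance +1; mR−mL=0 → turn +0·90°
n=5: pose=(-5,3,S); sL=80/29, sR=80/29; mL=80/29, mR=80/29; mL+mR=160/29 → advance +1; mR−mL=0 → turn +0·90°
n=6: pose=(-5,2,S); sL=32/9, sR=32/9; mL=32/9, mR=32/9; mL+mR=64/9 → advance +1; mR−mL=0 → turn +0·90°
n=7: pose=(-5,1,S); sL=80/17, sR=80/17; mL=80/17, mR=80/17; mL+mR=160/17 → advance +1; mR−mL=0 → turn +0·90°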